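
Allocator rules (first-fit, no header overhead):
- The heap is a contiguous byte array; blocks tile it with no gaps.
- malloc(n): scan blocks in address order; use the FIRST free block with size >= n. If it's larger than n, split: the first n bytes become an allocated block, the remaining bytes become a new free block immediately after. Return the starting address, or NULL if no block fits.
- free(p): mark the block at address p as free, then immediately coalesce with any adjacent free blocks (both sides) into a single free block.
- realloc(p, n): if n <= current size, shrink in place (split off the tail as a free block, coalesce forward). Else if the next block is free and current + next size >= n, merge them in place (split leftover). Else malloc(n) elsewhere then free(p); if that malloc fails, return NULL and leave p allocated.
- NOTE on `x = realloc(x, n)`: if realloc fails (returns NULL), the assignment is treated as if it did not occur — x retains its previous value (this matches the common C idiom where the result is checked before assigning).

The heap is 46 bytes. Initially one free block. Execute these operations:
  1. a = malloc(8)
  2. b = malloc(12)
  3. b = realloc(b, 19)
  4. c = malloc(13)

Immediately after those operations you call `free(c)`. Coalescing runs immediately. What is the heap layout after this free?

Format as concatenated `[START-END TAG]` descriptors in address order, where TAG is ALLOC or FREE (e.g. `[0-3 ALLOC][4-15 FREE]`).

Op 1: a = malloc(8) -> a = 0; heap: [0-7 ALLOC][8-45 FREE]
Op 2: b = malloc(12) -> b = 8; heap: [0-7 ALLOC][8-19 ALLOC][20-45 FREE]
Op 3: b = realloc(b, 19) -> b = 8; heap: [0-7 ALLOC][8-26 ALLOC][27-45 FREE]
Op 4: c = malloc(13) -> c = 27; heap: [0-7 ALLOC][8-26 ALLOC][27-39 ALLOC][40-45 FREE]
free(c): c = 27 -> block [27-39 ALLOC]; mark free, coalesce with adjacent free neighbors -> [0-7 ALLOC][8-26 ALLOC][27-45 FREE]

Answer: [0-7 ALLOC][8-26 ALLOC][27-45 FREE]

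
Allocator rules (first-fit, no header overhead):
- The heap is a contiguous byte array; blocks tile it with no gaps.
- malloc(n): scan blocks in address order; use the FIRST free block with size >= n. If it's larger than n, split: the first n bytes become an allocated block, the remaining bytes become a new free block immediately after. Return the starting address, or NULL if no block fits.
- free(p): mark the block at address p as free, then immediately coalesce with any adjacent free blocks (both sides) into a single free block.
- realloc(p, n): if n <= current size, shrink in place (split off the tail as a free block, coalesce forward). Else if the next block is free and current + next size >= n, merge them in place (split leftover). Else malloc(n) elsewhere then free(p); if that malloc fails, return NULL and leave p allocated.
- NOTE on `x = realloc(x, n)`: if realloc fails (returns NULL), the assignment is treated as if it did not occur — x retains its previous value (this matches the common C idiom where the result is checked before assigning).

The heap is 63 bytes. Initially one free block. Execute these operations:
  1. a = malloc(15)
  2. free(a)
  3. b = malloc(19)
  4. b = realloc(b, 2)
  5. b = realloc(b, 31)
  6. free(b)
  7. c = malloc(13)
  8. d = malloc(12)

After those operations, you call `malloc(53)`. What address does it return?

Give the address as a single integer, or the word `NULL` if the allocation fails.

Answer: NULL

Derivation:
Op 1: a = malloc(15) -> a = 0; heap: [0-14 ALLOC][15-62 FREE]
Op 2: free(a) -> (freed a); heap: [0-62 FREE]
Op 3: b = malloc(19) -> b = 0; heap: [0-18 ALLOC][19-62 FREE]
Op 4: b = realloc(b, 2) -> b = 0; heap: [0-1 ALLOC][2-62 FREE]
Op 5: b = realloc(b, 31) -> b = 0; heap: [0-30 ALLOC][31-62 FREE]
Op 6: free(b) -> (freed b); heap: [0-62 FREE]
Op 7: c = malloc(13) -> c = 0; heap: [0-12 ALLOC][13-62 FREE]
Op 8: d = malloc(12) -> d = 13; heap: [0-12 ALLOC][13-24 ALLOC][25-62 FREE]
malloc(53): first-fit scan over [0-12 ALLOC][13-24 ALLOC][25-62 FREE] -> NULL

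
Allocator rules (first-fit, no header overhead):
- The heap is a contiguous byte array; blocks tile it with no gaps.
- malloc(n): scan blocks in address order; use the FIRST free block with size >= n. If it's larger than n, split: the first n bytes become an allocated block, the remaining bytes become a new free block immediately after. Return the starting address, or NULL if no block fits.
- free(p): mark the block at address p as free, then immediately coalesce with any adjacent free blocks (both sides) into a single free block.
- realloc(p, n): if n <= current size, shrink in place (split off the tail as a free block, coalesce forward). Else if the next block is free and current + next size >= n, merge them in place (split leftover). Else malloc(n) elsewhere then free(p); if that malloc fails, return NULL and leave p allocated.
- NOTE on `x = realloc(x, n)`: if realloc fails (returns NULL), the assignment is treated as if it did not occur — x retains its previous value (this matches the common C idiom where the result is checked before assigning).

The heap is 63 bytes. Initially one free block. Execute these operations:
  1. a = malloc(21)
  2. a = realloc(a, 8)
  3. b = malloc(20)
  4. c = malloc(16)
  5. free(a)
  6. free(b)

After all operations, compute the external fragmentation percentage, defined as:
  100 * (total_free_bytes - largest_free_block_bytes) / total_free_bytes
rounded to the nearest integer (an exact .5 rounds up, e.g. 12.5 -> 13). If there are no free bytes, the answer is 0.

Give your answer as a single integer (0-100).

Op 1: a = malloc(21) -> a = 0; heap: [0-20 ALLOC][21-62 FREE]
Op 2: a = realloc(a, 8) -> a = 0; heap: [0-7 ALLOC][8-62 FREE]
Op 3: b = malloc(20) -> b = 8; heap: [0-7 ALLOC][8-27 ALLOC][28-62 FREE]
Op 4: c = malloc(16) -> c = 28; heap: [0-7 ALLOC][8-27 ALLOC][28-43 ALLOC][44-62 FREE]
Op 5: free(a) -> (freed a); heap: [0-7 FREE][8-27 ALLOC][28-43 ALLOC][44-62 FREE]
Op 6: free(b) -> (freed b); heap: [0-27 FREE][28-43 ALLOC][44-62 FREE]
Free blocks: [28 19] total_free=47 largest=28 -> 100*(47-28)/47 = 1900/47 ≈ 40.426 -> rounds to 40

Answer: 40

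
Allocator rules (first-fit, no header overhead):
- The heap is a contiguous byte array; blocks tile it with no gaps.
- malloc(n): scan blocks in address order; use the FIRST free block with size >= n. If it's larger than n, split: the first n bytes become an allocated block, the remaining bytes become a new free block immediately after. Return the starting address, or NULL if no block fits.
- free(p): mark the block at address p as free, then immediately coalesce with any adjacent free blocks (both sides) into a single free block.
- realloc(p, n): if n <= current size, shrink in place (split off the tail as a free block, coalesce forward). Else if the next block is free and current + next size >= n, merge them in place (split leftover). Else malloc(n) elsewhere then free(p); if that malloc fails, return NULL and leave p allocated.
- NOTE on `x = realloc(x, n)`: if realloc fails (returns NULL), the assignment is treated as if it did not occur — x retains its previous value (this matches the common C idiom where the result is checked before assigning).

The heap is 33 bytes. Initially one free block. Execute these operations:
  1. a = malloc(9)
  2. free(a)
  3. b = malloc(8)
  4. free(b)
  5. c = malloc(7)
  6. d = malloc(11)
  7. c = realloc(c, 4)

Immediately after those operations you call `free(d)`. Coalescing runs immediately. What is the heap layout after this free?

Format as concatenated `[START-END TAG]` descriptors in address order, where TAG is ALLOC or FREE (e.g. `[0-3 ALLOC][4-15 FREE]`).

Op 1: a = malloc(9) -> a = 0; heap: [0-8 ALLOC][9-32 FREE]
Op 2: free(a) -> (freed a); heap: [0-32 FREE]
Op 3: b = malloc(8) -> b = 0; heap: [0-7 ALLOC][8-32 FREE]
Op 4: free(b) -> (freed b); heap: [0-32 FREE]
Op 5: c = malloc(7) -> c = 0; heap: [0-6 ALLOC][7-32 FREE]
Op 6: d = malloc(11) -> d = 7; heap: [0-6 ALLOC][7-17 ALLOC][18-32 FREE]
Op 7: c = realloc(c, 4) -> c = 0; heap: [0-3 ALLOC][4-6 FREE][7-17 ALLOC][18-32 FREE]
free(d): d = 7 -> block [7-17 ALLOC]; mark free, coalesce with adjacent free neighbors -> [0-3 ALLOC][4-32 FREE]

Answer: [0-3 ALLOC][4-32 FREE]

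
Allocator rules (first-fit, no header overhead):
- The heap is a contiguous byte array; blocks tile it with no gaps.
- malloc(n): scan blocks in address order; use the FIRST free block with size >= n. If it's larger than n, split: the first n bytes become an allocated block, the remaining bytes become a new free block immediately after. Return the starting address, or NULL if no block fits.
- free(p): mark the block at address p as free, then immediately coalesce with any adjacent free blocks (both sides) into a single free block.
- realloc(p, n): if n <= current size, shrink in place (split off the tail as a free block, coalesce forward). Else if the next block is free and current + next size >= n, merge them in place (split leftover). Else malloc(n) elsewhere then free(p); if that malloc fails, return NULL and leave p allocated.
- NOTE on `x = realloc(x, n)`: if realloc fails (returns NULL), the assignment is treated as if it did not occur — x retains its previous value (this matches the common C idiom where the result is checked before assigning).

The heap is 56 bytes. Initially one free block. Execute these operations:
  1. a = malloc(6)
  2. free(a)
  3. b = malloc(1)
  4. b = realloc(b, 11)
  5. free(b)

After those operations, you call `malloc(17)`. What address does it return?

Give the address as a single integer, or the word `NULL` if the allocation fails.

Answer: 0

Derivation:
Op 1: a = malloc(6) -> a = 0; heap: [0-5 ALLOC][6-55 FREE]
Op 2: free(a) -> (freed a); heap: [0-55 FREE]
Op 3: b = malloc(1) -> b = 0; heap: [0-0 ALLOC][1-55 FREE]
Op 4: b = realloc(b, 11) -> b = 0; heap: [0-10 ALLOC][11-55 FREE]
Op 5: free(b) -> (freed b); heap: [0-55 FREE]
malloc(17): first-fit scan over [0-55 FREE] -> 0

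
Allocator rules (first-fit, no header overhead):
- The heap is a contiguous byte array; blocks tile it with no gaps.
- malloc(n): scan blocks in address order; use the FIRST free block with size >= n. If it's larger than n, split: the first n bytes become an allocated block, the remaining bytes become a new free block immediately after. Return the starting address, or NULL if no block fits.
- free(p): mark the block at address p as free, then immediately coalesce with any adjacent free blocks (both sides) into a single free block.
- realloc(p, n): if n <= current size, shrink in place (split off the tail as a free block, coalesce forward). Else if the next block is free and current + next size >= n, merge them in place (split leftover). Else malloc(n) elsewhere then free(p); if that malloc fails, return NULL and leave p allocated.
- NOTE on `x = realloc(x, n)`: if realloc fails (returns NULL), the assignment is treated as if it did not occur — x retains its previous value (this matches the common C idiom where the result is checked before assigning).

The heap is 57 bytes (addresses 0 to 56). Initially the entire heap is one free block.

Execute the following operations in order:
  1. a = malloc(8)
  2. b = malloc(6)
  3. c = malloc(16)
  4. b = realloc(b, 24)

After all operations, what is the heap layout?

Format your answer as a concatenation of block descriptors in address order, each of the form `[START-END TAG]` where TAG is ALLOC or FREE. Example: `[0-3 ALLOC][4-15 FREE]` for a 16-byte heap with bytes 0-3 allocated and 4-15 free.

Answer: [0-7 ALLOC][8-13 FREE][14-29 ALLOC][30-53 ALLOC][54-56 FREE]

Derivation:
Op 1: a = malloc(8) -> a = 0; heap: [0-7 ALLOC][8-56 FREE]
Op 2: b = malloc(6) -> b = 8; heap: [0-7 ALLOC][8-13 ALLOC][14-56 FREE]
Op 3: c = malloc(16) -> c = 14; heap: [0-7 ALLOC][8-13 ALLOC][14-29 ALLOC][30-56 FREE]
Op 4: b = realloc(b, 24) -> b = 30; heap: [0-7 ALLOC][8-13 FREE][14-29 ALLOC][30-53 ALLOC][54-56 FREE]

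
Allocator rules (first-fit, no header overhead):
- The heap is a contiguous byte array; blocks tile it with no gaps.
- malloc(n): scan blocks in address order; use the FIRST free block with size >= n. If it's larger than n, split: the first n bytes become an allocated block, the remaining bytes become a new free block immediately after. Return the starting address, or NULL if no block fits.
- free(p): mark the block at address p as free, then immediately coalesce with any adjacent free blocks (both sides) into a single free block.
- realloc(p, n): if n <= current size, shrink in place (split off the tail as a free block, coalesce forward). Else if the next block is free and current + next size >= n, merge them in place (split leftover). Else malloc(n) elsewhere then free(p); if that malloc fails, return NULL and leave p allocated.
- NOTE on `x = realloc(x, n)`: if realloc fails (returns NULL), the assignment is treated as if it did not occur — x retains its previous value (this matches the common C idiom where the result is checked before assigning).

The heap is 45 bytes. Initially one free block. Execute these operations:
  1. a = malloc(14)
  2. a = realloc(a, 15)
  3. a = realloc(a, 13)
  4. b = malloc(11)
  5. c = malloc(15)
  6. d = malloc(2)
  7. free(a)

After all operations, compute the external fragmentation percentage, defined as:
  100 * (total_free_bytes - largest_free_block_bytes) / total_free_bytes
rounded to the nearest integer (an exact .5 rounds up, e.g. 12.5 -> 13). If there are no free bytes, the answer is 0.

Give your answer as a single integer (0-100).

Answer: 24

Derivation:
Op 1: a = malloc(14) -> a = 0; heap: [0-13 ALLOC][14-44 FREE]
Op 2: a = realloc(a, 15) -> a = 0; heap: [0-14 ALLOC][15-44 FREE]
Op 3: a = realloc(a, 13) -> a = 0; heap: [0-12 ALLOC][13-44 FREE]
Op 4: b = malloc(11) -> b = 13; heap: [0-12 ALLOC][13-23 ALLOC][24-44 FREE]
Op 5: c = malloc(15) -> c = 24; heap: [0-12 ALLOC][13-23 ALLOC][24-38 ALLOC][39-44 FREE]
Op 6: d = malloc(2) -> d = 39; heap: [0-12 ALLOC][13-23 ALLOC][24-38 ALLOC][39-40 ALLOC][41-44 FREE]
Op 7: free(a) -> (freed a); heap: [0-12 FREE][13-23 ALLOC][24-38 ALLOC][39-40 ALLOC][41-44 FREE]
Free blocks: [13 4] total_free=17 largest=13 -> 100*(17-13)/17 = 400/17 ≈ 23.529 -> rounds to 24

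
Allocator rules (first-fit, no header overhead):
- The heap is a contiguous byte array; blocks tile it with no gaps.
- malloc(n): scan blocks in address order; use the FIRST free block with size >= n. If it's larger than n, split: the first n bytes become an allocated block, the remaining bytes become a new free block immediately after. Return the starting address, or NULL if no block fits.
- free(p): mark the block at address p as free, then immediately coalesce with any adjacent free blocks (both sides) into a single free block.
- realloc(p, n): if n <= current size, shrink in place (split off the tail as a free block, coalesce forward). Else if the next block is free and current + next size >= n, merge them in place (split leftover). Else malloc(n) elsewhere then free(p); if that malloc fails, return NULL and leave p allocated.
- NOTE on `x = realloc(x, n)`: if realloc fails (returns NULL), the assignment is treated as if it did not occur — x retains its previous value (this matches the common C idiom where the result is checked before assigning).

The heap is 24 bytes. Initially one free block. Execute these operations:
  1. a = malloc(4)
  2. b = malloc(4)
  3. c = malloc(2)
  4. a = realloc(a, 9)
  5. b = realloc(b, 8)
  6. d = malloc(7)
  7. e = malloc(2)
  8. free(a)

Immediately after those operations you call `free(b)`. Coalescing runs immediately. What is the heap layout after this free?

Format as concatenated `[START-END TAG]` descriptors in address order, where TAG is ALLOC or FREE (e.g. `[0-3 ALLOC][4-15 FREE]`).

Op 1: a = malloc(4) -> a = 0; heap: [0-3 ALLOC][4-23 FREE]
Op 2: b = malloc(4) -> b = 4; heap: [0-3 ALLOC][4-7 ALLOC][8-23 FREE]
Op 3: c = malloc(2) -> c = 8; heap: [0-3 ALLOC][4-7 ALLOC][8-9 ALLOC][10-23 FREE]
Op 4: a = realloc(a, 9) -> a = 10; heap: [0-3 FREE][4-7 ALLOC][8-9 ALLOC][10-18 ALLOC][19-23 FREE]
Op 5: b = realloc(b, 8) -> NULL (b unchanged); heap: [0-3 FREE][4-7 ALLOC][8-9 ALLOC][10-18 ALLOC][19-23 FREE]
Op 6: d = malloc(7) -> d = NULL; heap: [0-3 FREE][4-7 ALLOC][8-9 ALLOC][10-18 ALLOC][19-23 FREE]
Op 7: e = malloc(2) -> e = 0; heap: [0-1 ALLOC][2-3 FREE][4-7 ALLOC][8-9 ALLOC][10-18 ALLOC][19-23 FREE]
Op 8: free(a) -> (freed a); heap: [0-1 ALLOC][2-3 FREE][4-7 ALLOC][8-9 ALLOC][10-23 FREE]
free(b): b = 4 -> block [4-7 ALLOC]; mark free, coalesce with adjacent free neighbors -> [0-1 ALLOC][2-7 FREE][8-9 ALLOC][10-23 FREE]

Answer: [0-1 ALLOC][2-7 FREE][8-9 ALLOC][10-23 FREE]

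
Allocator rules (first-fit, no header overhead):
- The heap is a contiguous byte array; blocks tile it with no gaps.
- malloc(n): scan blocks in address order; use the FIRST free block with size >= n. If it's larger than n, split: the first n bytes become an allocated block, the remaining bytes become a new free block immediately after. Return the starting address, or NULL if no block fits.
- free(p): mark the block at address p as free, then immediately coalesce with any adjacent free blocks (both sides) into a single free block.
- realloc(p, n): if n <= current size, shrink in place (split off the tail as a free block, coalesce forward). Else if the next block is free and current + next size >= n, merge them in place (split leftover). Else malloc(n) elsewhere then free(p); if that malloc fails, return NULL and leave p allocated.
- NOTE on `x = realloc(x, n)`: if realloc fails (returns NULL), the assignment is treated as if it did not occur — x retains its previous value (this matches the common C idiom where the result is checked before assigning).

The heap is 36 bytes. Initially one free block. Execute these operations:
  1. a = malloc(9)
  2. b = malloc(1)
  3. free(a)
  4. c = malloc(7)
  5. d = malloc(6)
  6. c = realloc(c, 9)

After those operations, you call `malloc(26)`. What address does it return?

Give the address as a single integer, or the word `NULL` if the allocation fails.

Answer: NULL

Derivation:
Op 1: a = malloc(9) -> a = 0; heap: [0-8 ALLOC][9-35 FREE]
Op 2: b = malloc(1) -> b = 9; heap: [0-8 ALLOC][9-9 ALLOC][10-35 FREE]
Op 3: free(a) -> (freed a); heap: [0-8 FREE][9-9 ALLOC][10-35 FREE]
Op 4: c = malloc(7) -> c = 0; heap: [0-6 ALLOC][7-8 FREE][9-9 ALLOC][10-35 FREE]
Op 5: d = malloc(6) -> d = 10; heap: [0-6 ALLOC][7-8 FREE][9-9 ALLOC][10-15 ALLOC][16-35 FREE]
Op 6: c = realloc(c, 9) -> c = 0; heap: [0-8 ALLOC][9-9 ALLOC][10-15 ALLOC][16-35 FREE]
malloc(26): first-fit scan over [0-8 ALLOC][9-9 ALLOC][10-15 ALLOC][16-35 FREE] -> NULL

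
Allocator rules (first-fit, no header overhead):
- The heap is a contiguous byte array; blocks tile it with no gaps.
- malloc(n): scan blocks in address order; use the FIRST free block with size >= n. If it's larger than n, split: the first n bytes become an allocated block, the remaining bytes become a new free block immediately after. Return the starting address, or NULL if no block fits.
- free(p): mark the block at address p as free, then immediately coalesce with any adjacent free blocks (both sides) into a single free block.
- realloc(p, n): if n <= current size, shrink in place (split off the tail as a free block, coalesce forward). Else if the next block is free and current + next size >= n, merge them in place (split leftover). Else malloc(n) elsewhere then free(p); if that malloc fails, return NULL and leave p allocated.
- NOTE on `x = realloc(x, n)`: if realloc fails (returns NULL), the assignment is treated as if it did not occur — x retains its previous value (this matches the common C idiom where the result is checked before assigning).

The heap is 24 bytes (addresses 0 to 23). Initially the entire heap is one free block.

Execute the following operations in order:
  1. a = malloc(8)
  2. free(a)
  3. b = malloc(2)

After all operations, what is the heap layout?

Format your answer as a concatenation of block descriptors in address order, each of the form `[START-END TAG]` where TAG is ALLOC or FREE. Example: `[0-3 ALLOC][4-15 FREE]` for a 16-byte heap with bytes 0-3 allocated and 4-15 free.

Answer: [0-1 ALLOC][2-23 FREE]

Derivation:
Op 1: a = malloc(8) -> a = 0; heap: [0-7 ALLOC][8-23 FREE]
Op 2: free(a) -> (freed a); heap: [0-23 FREE]
Op 3: b = malloc(2) -> b = 0; heap: [0-1 ALLOC][2-23 FREE]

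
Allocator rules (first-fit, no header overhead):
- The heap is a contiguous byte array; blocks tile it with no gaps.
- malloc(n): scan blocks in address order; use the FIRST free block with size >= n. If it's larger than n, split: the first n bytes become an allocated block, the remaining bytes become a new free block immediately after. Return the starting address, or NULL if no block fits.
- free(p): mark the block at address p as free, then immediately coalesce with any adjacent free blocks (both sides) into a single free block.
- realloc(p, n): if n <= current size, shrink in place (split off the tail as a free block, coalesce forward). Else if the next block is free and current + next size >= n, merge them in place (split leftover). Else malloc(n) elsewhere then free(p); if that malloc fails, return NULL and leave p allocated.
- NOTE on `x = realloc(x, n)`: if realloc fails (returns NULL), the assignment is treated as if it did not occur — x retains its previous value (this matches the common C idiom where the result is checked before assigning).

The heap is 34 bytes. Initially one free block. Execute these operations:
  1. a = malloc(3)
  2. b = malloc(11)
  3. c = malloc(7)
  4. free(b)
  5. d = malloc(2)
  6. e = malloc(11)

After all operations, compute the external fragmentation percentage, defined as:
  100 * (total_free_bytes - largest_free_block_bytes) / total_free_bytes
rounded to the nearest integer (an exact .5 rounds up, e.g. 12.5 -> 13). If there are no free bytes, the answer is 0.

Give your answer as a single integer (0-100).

Op 1: a = malloc(3) -> a = 0; heap: [0-2 ALLOC][3-33 FREE]
Op 2: b = malloc(11) -> b = 3; heap: [0-2 ALLOC][3-13 ALLOC][14-33 FREE]
Op 3: c = malloc(7) -> c = 14; heap: [0-2 ALLOC][3-13 ALLOC][14-20 ALLOC][21-33 FREE]
Op 4: free(b) -> (freed b); heap: [0-2 ALLOC][3-13 FREE][14-20 ALLOC][21-33 FREE]
Op 5: d = malloc(2) -> d = 3; heap: [0-2 ALLOC][3-4 ALLOC][5-13 FREE][14-20 ALLOC][21-33 FREE]
Op 6: e = malloc(11) -> e = 21; heap: [0-2 ALLOC][3-4 ALLOC][5-13 FREE][14-20 ALLOC][21-31 ALLOC][32-33 FREE]
Free blocks: [9 2] total_free=11 largest=9 -> 100*(11-9)/11 = 200/11 ≈ 18.182 -> rounds to 18

Answer: 18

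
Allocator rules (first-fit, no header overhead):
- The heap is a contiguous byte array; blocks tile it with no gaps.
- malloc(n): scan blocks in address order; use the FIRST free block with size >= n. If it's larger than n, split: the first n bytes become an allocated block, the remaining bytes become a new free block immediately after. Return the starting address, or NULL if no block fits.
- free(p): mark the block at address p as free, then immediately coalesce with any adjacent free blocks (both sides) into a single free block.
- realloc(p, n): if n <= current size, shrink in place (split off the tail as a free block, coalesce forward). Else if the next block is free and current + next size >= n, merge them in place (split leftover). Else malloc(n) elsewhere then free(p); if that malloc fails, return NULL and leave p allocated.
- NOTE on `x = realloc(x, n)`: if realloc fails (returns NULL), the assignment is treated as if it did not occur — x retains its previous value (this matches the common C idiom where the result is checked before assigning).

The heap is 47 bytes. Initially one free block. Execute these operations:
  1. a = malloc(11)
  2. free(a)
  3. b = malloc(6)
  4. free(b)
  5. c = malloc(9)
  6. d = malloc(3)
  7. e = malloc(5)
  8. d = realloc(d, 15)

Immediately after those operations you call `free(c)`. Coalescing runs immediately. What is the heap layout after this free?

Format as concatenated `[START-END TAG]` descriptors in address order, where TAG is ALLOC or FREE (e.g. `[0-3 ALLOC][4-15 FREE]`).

Op 1: a = malloc(11) -> a = 0; heap: [0-10 ALLOC][11-46 FREE]
Op 2: free(a) -> (freed a); heap: [0-46 FREE]
Op 3: b = malloc(6) -> b = 0; heap: [0-5 ALLOC][6-46 FREE]
Op 4: free(b) -> (freed b); heap: [0-46 FREE]
Op 5: c = malloc(9) -> c = 0; heap: [0-8 ALLOC][9-46 FREE]
Op 6: d = malloc(3) -> d = 9; heap: [0-8 ALLOC][9-11 ALLOC][12-46 FREE]
Op 7: e = malloc(5) -> e = 12; heap: [0-8 ALLOC][9-11 ALLOC][12-16 ALLOC][17-46 FREE]
Op 8: d = realloc(d, 15) -> d = 17; heap: [0-8 ALLOC][9-11 FREE][12-16 ALLOC][17-31 ALLOC][32-46 FREE]
free(c): c = 0 -> block [0-8 ALLOC]; mark free, coalesce with adjacent free neighbors -> [0-11 FREE][12-16 ALLOC][17-31 ALLOC][32-46 FREE]

Answer: [0-11 FREE][12-16 ALLOC][17-31 ALLOC][32-46 FREE]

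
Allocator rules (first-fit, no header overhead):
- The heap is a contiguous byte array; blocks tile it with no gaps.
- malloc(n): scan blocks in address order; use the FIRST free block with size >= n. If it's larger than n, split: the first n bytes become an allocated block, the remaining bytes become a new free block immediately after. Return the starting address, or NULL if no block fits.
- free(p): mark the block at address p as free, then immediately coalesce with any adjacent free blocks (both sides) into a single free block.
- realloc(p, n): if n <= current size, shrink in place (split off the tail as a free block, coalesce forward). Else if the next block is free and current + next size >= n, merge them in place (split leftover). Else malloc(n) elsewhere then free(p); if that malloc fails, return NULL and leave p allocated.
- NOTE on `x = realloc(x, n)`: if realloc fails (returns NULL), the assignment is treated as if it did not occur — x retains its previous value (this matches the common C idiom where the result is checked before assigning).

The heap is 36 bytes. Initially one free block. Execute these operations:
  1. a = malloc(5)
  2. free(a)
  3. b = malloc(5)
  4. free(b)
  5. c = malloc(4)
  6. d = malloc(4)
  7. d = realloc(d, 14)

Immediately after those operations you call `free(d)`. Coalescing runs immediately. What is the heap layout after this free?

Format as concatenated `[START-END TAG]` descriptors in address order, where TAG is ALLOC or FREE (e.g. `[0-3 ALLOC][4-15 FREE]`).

Op 1: a = malloc(5) -> a = 0; heap: [0-4 ALLOC][5-35 FREE]
Op 2: free(a) -> (freed a); heap: [0-35 FREE]
Op 3: b = malloc(5) -> b = 0; heap: [0-4 ALLOC][5-35 FREE]
Op 4: free(b) -> (freed b); heap: [0-35 FREE]
Op 5: c = malloc(4) -> c = 0; heap: [0-3 ALLOC][4-35 FREE]
Op 6: d = malloc(4) -> d = 4; heap: [0-3 ALLOC][4-7 ALLOC][8-35 FREE]
Op 7: d = realloc(d, 14) -> d = 4; heap: [0-3 ALLOC][4-17 ALLOC][18-35 FREE]
free(d): d = 4 -> block [4-17 ALLOC]; mark free, coalesce with adjacent free neighbors -> [0-3 ALLOC][4-35 FREE]

Answer: [0-3 ALLOC][4-35 FREE]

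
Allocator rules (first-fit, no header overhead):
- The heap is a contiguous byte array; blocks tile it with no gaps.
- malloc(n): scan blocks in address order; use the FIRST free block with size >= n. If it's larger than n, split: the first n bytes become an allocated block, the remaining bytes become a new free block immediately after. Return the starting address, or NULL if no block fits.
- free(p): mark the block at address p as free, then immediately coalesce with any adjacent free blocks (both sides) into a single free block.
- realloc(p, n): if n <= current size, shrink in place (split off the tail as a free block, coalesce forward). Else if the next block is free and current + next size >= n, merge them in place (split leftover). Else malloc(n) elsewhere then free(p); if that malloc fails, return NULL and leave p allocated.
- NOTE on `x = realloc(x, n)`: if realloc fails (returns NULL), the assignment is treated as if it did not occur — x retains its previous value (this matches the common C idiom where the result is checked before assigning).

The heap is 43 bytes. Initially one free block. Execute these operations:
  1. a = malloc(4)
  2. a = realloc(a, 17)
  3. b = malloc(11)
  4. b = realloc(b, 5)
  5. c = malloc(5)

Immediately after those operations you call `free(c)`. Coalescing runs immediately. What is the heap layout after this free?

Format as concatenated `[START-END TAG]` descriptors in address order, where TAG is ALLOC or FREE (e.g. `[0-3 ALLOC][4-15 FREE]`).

Op 1: a = malloc(4) -> a = 0; heap: [0-3 ALLOC][4-42 FREE]
Op 2: a = realloc(a, 17) -> a = 0; heap: [0-16 ALLOC][17-42 FREE]
Op 3: b = malloc(11) -> b = 17; heap: [0-16 ALLOC][17-27 ALLOC][28-42 FREE]
Op 4: b = realloc(b, 5) -> b = 17; heap: [0-16 ALLOC][17-21 ALLOC][22-42 FREE]
Op 5: c = malloc(5) -> c = 22; heap: [0-16 ALLOC][17-21 ALLOC][22-26 ALLOC][27-42 FREE]
free(c): c = 22 -> block [22-26 ALLOC]; mark free, coalesce with adjacent free neighbors -> [0-16 ALLOC][17-21 ALLOC][22-42 FREE]

Answer: [0-16 ALLOC][17-21 ALLOC][22-42 FREE]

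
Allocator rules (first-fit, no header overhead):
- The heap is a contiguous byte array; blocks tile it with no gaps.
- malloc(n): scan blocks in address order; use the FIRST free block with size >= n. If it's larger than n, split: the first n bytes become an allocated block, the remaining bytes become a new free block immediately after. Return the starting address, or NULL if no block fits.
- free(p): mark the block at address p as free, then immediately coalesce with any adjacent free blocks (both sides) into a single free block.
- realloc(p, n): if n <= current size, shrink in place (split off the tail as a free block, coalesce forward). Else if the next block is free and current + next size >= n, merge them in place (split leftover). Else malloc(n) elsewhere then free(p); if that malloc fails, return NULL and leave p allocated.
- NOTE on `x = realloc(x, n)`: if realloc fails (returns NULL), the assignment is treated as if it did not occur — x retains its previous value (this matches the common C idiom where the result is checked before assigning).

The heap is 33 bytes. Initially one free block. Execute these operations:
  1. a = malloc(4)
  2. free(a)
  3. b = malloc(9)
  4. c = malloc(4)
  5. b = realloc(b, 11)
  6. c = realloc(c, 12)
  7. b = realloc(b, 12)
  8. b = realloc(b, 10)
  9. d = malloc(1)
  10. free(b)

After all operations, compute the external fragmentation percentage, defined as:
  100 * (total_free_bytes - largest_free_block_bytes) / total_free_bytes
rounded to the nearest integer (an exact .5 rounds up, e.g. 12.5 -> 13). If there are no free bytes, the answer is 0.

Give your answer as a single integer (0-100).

Op 1: a = malloc(4) -> a = 0; heap: [0-3 ALLOC][4-32 FREE]
Op 2: free(a) -> (freed a); heap: [0-32 FREE]
Op 3: b = malloc(9) -> b = 0; heap: [0-8 ALLOC][9-32 FREE]
Op 4: c = malloc(4) -> c = 9; heap: [0-8 ALLOC][9-12 ALLOC][13-32 FREE]
Op 5: b = realloc(b, 11) -> b = 13; heap: [0-8 FREE][9-12 ALLOC][13-23 ALLOC][24-32 FREE]
Op 6: c = realloc(c, 12) -> NULL (c unchanged); heap: [0-8 FREE][9-12 ALLOC][13-23 ALLOC][24-32 FREE]
Op 7: b = realloc(b, 12) -> b = 13; heap: [0-8 FREE][9-12 ALLOC][13-24 ALLOC][25-32 FREE]
Op 8: b = realloc(b, 10) -> b = 13; heap: [0-8 FREE][9-12 ALLOC][13-22 ALLOC][23-32 FREE]
Op 9: d = malloc(1) -> d = 0; heap: [0-0 ALLOC][1-8 FREE][9-12 ALLOC][13-22 ALLOC][23-32 FREE]
Op 10: free(b) -> (freed b); heap: [0-0 ALLOC][1-8 FREE][9-12 ALLOC][13-32 FREE]
Free blocks: [8 20] total_free=28 largest=20 -> 100*(28-20)/28 = 800/28 ≈ 28.571 -> rounds to 29

Answer: 29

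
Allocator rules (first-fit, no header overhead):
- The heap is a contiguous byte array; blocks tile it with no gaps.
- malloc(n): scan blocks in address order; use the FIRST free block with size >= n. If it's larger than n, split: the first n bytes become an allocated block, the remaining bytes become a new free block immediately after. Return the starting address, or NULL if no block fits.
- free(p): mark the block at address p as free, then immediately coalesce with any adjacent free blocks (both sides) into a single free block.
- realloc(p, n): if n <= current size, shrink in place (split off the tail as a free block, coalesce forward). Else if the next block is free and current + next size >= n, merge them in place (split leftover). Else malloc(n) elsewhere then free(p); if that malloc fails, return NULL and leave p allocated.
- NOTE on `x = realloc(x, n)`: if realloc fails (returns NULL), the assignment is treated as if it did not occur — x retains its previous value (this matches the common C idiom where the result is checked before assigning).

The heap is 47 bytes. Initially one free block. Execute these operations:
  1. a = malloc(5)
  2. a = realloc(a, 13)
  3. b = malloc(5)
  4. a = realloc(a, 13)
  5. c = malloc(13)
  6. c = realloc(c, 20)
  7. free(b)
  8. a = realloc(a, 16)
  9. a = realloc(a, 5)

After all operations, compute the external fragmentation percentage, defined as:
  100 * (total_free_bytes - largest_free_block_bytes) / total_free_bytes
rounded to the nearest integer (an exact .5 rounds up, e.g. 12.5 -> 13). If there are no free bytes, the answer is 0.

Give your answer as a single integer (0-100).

Answer: 41

Derivation:
Op 1: a = malloc(5) -> a = 0; heap: [0-4 ALLOC][5-46 FREE]
Op 2: a = realloc(a, 13) -> a = 0; heap: [0-12 ALLOC][13-46 FREE]
Op 3: b = malloc(5) -> b = 13; heap: [0-12 ALLOC][13-17 ALLOC][18-46 FREE]
Op 4: a = realloc(a, 13) -> a = 0; heap: [0-12 ALLOC][13-17 ALLOC][18-46 FREE]
Op 5: c = malloc(13) -> c = 18; heap: [0-12 ALLOC][13-17 ALLOC][18-30 ALLOC][31-46 FREE]
Op 6: c = realloc(c, 20) -> c = 18; heap: [0-12 ALLOC][13-17 ALLOC][18-37 ALLOC][38-46 FREE]
Op 7: free(b) -> (freed b); heap: [0-12 ALLOC][13-17 FREE][18-37 ALLOC][38-46 FREE]
Op 8: a = realloc(a, 16) -> a = 0; heap: [0-15 ALLOC][16-17 FREE][18-37 ALLOC][38-46 FREE]
Op 9: a = realloc(a, 5) -> a = 0; heap: [0-4 ALLOC][5-17 FREE][18-37 ALLOC][38-46 FREE]
Free blocks: [13 9] total_free=22 largest=13 -> 100*(22-13)/22 = 900/22 ≈ 40.909 -> rounds to 41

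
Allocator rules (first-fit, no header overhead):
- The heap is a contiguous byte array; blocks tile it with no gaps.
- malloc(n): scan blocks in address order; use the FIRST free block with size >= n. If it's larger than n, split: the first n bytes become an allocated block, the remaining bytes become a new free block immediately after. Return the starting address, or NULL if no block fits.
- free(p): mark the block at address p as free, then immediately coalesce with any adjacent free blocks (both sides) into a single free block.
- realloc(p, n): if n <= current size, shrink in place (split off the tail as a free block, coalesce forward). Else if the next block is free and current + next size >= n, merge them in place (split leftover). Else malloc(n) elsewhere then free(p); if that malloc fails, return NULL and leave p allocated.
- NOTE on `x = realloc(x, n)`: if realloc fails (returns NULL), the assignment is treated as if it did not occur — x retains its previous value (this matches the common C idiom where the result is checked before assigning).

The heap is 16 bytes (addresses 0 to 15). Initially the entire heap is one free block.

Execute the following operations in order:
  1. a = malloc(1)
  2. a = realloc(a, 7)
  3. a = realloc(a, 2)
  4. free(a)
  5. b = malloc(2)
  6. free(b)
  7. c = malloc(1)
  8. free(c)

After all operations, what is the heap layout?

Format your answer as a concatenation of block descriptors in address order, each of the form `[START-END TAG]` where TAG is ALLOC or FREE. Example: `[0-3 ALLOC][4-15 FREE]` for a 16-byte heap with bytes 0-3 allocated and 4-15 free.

Answer: [0-15 FREE]

Derivation:
Op 1: a = malloc(1) -> a = 0; heap: [0-0 ALLOC][1-15 FREE]
Op 2: a = realloc(a, 7) -> a = 0; heap: [0-6 ALLOC][7-15 FREE]
Op 3: a = realloc(a, 2) -> a = 0; heap: [0-1 ALLOC][2-15 FREE]
Op 4: free(a) -> (freed a); heap: [0-15 FREE]
Op 5: b = malloc(2) -> b = 0; heap: [0-1 ALLOC][2-15 FREE]
Op 6: free(b) -> (freed b); heap: [0-15 FREE]
Op 7: c = malloc(1) -> c = 0; heap: [0-0 ALLOC][1-15 FREE]
Op 8: free(c) -> (freed c); heap: [0-15 FREE]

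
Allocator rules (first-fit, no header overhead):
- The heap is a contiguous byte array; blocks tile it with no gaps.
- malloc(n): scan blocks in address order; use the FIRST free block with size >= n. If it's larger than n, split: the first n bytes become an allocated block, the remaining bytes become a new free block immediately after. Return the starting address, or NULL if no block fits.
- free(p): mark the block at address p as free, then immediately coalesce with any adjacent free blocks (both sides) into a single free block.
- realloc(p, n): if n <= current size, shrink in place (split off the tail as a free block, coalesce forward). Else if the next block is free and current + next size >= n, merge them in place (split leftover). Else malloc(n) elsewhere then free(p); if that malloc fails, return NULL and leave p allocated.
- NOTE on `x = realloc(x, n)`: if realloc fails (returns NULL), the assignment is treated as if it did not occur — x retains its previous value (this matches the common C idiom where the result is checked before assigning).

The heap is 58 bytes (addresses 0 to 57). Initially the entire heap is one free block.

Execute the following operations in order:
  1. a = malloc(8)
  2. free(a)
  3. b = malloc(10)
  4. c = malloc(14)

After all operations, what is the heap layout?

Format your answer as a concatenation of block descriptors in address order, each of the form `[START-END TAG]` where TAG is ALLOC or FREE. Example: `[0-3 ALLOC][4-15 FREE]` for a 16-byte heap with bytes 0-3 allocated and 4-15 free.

Answer: [0-9 ALLOC][10-23 ALLOC][24-57 FREE]

Derivation:
Op 1: a = malloc(8) -> a = 0; heap: [0-7 ALLOC][8-57 FREE]
Op 2: free(a) -> (freed a); heap: [0-57 FREE]
Op 3: b = malloc(10) -> b = 0; heap: [0-9 ALLOC][10-57 FREE]
Op 4: c = malloc(14) -> c = 10; heap: [0-9 ALLOC][10-23 ALLOC][24-57 FREE]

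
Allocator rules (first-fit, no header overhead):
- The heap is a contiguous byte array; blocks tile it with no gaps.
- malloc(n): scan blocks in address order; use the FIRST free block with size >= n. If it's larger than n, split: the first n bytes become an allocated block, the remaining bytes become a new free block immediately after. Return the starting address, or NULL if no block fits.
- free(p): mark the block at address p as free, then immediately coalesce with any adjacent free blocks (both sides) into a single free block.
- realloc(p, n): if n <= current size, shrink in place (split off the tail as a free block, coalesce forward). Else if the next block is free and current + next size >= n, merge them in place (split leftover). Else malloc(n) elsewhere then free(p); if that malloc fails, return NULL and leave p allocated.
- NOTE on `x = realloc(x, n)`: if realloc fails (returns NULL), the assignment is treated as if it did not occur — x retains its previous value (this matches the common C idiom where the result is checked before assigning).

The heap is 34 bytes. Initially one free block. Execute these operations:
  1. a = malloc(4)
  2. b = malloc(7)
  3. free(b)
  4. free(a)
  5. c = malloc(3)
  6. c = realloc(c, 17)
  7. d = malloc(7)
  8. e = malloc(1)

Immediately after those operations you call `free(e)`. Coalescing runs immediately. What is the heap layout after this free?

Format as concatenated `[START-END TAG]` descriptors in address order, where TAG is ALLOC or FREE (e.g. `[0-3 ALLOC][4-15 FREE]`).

Op 1: a = malloc(4) -> a = 0; heap: [0-3 ALLOC][4-33 FREE]
Op 2: b = malloc(7) -> b = 4; heap: [0-3 ALLOC][4-10 ALLOC][11-33 FREE]
Op 3: free(b) -> (freed b); heap: [0-3 ALLOC][4-33 FREE]
Op 4: free(a) -> (freed a); heap: [0-33 FREE]
Op 5: c = malloc(3) -> c = 0; heap: [0-2 ALLOC][3-33 FREE]
Op 6: c = realloc(c, 17) -> c = 0; heap: [0-16 ALLOC][17-33 FREE]
Op 7: d = malloc(7) -> d = 17; heap: [0-16 ALLOC][17-23 ALLOC][24-33 FREE]
Op 8: e = malloc(1) -> e = 24; heap: [0-16 ALLOC][17-23 ALLOC][24-24 ALLOC][25-33 FREE]
free(e): e = 24 -> block [24-24 ALLOC]; mark free, coalesce with adjacent free neighbors -> [0-16 ALLOC][17-23 ALLOC][24-33 FREE]

Answer: [0-16 ALLOC][17-23 ALLOC][24-33 FREE]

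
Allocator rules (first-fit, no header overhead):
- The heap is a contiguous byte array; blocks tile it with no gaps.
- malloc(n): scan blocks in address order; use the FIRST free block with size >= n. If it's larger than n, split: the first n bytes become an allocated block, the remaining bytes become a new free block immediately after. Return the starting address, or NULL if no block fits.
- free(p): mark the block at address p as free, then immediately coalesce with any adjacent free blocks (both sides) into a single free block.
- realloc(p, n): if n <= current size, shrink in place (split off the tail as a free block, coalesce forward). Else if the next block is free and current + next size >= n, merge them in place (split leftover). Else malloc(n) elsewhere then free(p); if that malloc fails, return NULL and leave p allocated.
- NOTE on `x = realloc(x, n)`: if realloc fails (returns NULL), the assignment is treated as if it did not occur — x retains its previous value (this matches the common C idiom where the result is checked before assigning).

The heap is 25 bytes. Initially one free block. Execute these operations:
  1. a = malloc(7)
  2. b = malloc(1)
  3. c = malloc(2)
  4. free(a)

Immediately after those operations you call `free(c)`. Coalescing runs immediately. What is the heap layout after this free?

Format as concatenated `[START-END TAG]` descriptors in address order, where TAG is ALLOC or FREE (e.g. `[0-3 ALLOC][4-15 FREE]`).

Answer: [0-6 FREE][7-7 ALLOC][8-24 FREE]

Derivation:
Op 1: a = malloc(7) -> a = 0; heap: [0-6 ALLOC][7-24 FREE]
Op 2: b = malloc(1) -> b = 7; heap: [0-6 ALLOC][7-7 ALLOC][8-24 FREE]
Op 3: c = malloc(2) -> c = 8; heap: [0-6 ALLOC][7-7 ALLOC][8-9 ALLOC][10-24 FREE]
Op 4: free(a) -> (freed a); heap: [0-6 FREE][7-7 ALLOC][8-9 ALLOC][10-24 FREE]
free(c): c = 8 -> block [8-9 ALLOC]; mark free, coalesce with adjacent free neighbors -> [0-6 FREE][7-7 ALLOC][8-24 FREE]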